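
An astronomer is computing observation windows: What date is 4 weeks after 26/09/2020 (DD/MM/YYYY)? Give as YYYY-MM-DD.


Start: 2020-09-26
Weeks to add: 4
Convert to days: 4 x 7 = 28 days
Add 28 days to 2020-09-26
Result: 2020-10-24

2020-10-24


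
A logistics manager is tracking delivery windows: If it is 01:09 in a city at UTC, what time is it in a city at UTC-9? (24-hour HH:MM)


Local time: 01:09 at UTC (offset 0h)
Target zone: UTC-9 (offset -9h)
Difference: -9 - (0) = -9 hours
Calculation: 1 + (-9) = -8
Wraparound: (-8) mod 24 = 16
Result: 16:09

16:09


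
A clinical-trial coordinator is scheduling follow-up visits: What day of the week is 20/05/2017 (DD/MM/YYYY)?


Date: 2017-05-20
January 1, 2017 is a Sunday
Day of year: 140
Offset from Jan 1: 139 days
139 mod 7 = 6
Result: Saturday

Saturday


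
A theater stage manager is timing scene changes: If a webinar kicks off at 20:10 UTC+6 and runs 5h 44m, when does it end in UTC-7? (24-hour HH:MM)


Start: 20:10 in UTC+6
Step 1 - add duration:
  minutes: 10 + 44 = 54
  hours: 20 + 5 + 0 = 25
  end in UTC+6: 01:54
Step 2 - convert UTC+6 -> UTC-7:
  offset difference: -7 - (6) = -13 hours
  1 + (-13) = -12 -> mod 24 = 12
Result: 12:54 in UTC-7

12:54


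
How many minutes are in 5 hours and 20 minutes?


Hours: 5
Extra minutes: 20
Minutes per hour: 60
Hours to minutes: 5 x 60 = 300
Total: 300 + 20 = 320

320


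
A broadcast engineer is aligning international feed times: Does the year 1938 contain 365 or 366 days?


Year: 1938
Check leap year rules:
Divisible by 4? No
1938 is not a leap year
Days: 365

365


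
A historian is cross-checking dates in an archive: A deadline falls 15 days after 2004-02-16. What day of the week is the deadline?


Start: 2004-02-16 (Monday)
Step 1 - find target date: add 15 days
  2004-02-16 + 15 days = 2004-03-02
Step 2 - day of week:
  15 mod 7 = 1
  Monday + 1 days -> Tuesday
Result: Tuesday (2004-03-02)

Tuesday


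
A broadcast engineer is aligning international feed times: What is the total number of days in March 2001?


Month: March
Year: 2001
March is a 31-day month
Total: 31 days

31


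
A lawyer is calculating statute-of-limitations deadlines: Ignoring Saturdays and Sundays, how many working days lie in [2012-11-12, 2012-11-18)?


Start: 2012-11-12 (Monday)
End (exclusive): 2012-11-18 (Sunday)
Total calendar days: 6
Full weeks: 6 // 7 = 0 -> 0 weekdays
Remaining 6 days starting on Monday:
  Mon(w), Tue(w), Wed(w), Thu(w), Fri(w), Sat(-) -> 5 weekdays
Total business days: 0 + 5 = 5

5


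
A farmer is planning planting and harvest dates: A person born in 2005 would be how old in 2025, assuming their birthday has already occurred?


Birth year: 2005
Current year: 2025
Age = current year - birth year
Age = 2025 - 2005 = 20

20


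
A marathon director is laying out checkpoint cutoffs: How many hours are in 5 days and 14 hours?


Days: 5
Extra hours: 14
Hours per day: 24
Days to hours: 5 x 24 = 120
Total: 120 + 14 = 134

134


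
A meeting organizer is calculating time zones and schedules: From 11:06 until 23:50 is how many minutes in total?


Start time: 11:06 = 666 minutes from midnight
End time: 23:50 = 1430 minutes from midnight
Difference: 1430 - 666 = 764 minutes
That is 12 hours and 44 minutes

764


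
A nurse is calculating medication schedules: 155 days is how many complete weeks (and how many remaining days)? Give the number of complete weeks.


Total days: 155
Days per week: 7
Division: 155 / 7 = 22 remainder 1
Complete weeks: 22
Remaining days: 1

22


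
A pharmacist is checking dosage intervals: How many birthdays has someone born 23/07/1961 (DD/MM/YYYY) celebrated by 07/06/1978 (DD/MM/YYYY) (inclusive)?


Birth: 1961-07-23
Reference: 1978-06-07
Year difference: 1978 - 1961 = 17
Has birthday (07-23) occurred by 06-07? No
Birthday not yet reached this year -> subtract 1
Age in full years: 16

16


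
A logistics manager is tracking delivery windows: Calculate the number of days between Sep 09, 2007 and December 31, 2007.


Start: September 09, 2007
End: December 31, 2007
Days left in September: 21
October: 31
November: 30
December: 31
Sum of remaining months: 92
Total: 21 + 92 = 113

113


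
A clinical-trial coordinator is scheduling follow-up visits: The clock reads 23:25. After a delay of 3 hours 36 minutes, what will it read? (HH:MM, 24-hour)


Start time: 23:25
Adding: 3 hours 36 minutes
Minutes: 25 + 36 = 61
Minute overflow: 61 >= 60, so carry 1 hour, minutes = 1
Hours: 23 + 3 + 1 = 27
Hour wraparound: 27 mod 24 = 3
Result: 03:01

03:01


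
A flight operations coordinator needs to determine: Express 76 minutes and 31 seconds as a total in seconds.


Minutes: 76
Seconds: 31
Convert minutes to seconds: 76 x 60 = 4560
Add remaining seconds: 4560 + 31 = 4591

4591


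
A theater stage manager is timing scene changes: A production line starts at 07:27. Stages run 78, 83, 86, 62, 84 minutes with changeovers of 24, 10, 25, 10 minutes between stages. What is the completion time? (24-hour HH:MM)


Start: 07:27 = 447 min from midnight
  after task 1 (78 min): 08:45
  after break (24 min): 09:09
  after task 2 (83 min): 10:32
  after break (10 min): 10:42
  after task 3 (86 min): 12:08
  after break (25 min): 12:33
  after task 4 (62 min): 13:35
  after break (10 min): 13:45
  after task 5 (84 min): 15:09
Total elapsed: 462 minutes
End time: 15:09

15:09


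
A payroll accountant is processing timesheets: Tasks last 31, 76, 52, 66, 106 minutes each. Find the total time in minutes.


Durations: 31, 76, 52, 66, 106
Running sum: 31
+ 76 = 107
+ 52 = 159
+ 66 = 225
+ 106 = 331
Total duration: 331 minutes
That is 5 hours and 31 minutes

331


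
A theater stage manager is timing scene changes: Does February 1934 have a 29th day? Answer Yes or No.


Year: 1934
Divisible by 4? 1934 / 4 = 483.5 -> No
Not divisible by 4, so NOT a leap year

No


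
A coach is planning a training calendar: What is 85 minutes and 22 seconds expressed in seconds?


Minutes: 85
Extra seconds: 22
Seconds per minute: 60
Minutes to seconds: 85 x 60 = 5100
Total: 5100 + 22 = 5122

5122


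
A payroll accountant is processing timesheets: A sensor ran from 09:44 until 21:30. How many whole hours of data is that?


Start: 09:44
End: 21:30
Hour difference: 21 - 9 = 12 hours
Minute difference: 30 - 44 = -14 minutes
Total minutes: 706
Complete hours: 706 / 60 = 11 (remainder 46)

11


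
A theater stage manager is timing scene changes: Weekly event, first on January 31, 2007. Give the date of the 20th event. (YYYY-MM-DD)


First occurrence: 2007-01-31 (occurrence 1)
Each occurrence is 7 days after the previous.
Occurrence 20 is 19 weeks after the first.
19 weeks = 133 days
2007-01-31 + 133 days = 2007-06-13

2007-06-13


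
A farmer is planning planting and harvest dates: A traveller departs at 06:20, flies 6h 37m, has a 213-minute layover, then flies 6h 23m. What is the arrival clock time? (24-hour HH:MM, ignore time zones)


Depart: 06:20
Leg 1: +397 min -> 12:57
Layover: +213 min -> 16:30
Leg 2: +383 min -> 22:53
Total travel: 993 minutes = 16h 33m
Arrival: 22:53

22:53


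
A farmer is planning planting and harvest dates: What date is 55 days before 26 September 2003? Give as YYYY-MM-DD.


Start: 2003-09-26
Subtracting 55 days
Days already passed in September: 26
After going back through September: 29 more days to subtract
August 2003 has 31 days, need 29
Result: 2003-08-02

2003-08-02


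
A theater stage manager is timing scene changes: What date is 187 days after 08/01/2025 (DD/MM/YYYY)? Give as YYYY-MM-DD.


Start: 2025-01-08
Adding 187 days
Days remaining in January: 23
After January: 164 days still to add
February 2025: 28 days, 136 remaining
March 2025: 31 days, 105 remaining
April 2025: 30 days, 75 remaining
May 2025: 31 days, 44 remaining
Result: 2025-07-14

2025-07-14


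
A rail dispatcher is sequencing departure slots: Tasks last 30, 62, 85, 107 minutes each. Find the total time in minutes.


Durations: 30, 62, 85, 107
Running sum: 30
+ 62 = 92
+ 85 = 177
+ 107 = 284
Total duration: 284 minutes
That is 4 hours and 44 minutes

284


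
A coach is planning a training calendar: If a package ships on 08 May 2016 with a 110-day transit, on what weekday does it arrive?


Start: 2016-05-08 (Sunday)
Step 1 - find target date: add 110 days
  2016-05-08 + 110 days = 2016-08-26
Step 2 - day of week:
  110 mod 7 = 5
  Sunday + 5 days -> Friday
Result: Friday (2016-08-26)

Friday


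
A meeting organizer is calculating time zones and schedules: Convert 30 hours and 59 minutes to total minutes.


Hours: 30
Minutes: 59
Convert hours to minutes: 30 x 60 = 1800
Add remaining minutes: 1800 + 59 = 1859

1859


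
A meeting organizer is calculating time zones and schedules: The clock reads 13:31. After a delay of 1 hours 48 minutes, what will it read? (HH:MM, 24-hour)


Start time: 13:31
Adding: 1 hours 48 minutes
Minutes: 31 + 48 = 79
Minute overflow: 79 >= 60, so carry 1 hour, minutes = 19
Hours: 13 + 1 + 1 = 15
Result: 15:19

15:19


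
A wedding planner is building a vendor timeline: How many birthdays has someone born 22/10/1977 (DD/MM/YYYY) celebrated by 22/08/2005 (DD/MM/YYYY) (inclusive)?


Birth: 1977-10-22
Reference: 2005-08-22
Year difference: 2005 - 1977 = 28
Has birthday (10-22) occurred by 08-22? No
Birthday not yet reached this year -> subtract 1
Age in full years: 27

27


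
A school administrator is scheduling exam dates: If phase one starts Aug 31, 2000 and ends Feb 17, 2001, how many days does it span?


Start date: 2000-08-31
End date: 2001-02-17
Aug 2000: +1 days
Sep 2000: +30 days
Oct 2000: +31 days
... (4 more months)
Total: 170 days

170


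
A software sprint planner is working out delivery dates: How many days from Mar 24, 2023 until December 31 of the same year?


Start: March 24, 2023
End: December 31, 2023
Days left in March: 7
April: 30
May: 31
June: 30
July: 31
... plus remaining months
Sum of remaining months: 275
Total: 7 + 275 = 282

282


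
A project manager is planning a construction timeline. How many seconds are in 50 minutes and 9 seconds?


Minutes: 50
Seconds: 9
Convert minutes to seconds: 50 x 60 = 3000
Add remaining seconds: 3000 + 9 = 3009

3009


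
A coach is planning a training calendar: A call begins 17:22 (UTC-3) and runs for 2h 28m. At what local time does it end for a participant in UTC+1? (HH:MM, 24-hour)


Start: 17:22 in UTC-3
Step 1 - add duration:
  minutes: 22 + 28 = 50
  hours: 17 + 2 + 0 = 19
  end in UTC-3: 19:50
Step 2 - convert UTC-3 -> UTC+1:
  offset difference: 1 - (-3) = 4 hours
  19 + (4) = 23 -> mod 24 = 23
Result: 23:50 in UTC+1

23:50


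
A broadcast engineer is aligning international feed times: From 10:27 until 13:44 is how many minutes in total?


Start time: 10:27 = 627 minutes from midnight
End time: 13:44 = 824 minutes from midnight
Difference: 824 - 627 = 197 minutes
That is 3 hours and 17 minutes

197


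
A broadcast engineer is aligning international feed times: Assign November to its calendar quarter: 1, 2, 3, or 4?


Month: November (month 11)
Q1: January-March (months 1-3)
Q2: April-June (months 4-6)
Q3: July-September (months 7-9)
Q4: October-December (months 10-12)
Month 11 falls in Q4

4


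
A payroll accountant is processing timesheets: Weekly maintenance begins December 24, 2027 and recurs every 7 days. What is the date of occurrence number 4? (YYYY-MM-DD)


First occurrence: 2027-12-24 (occurrence 1)
Each occurrence is 7 days after the previous.
Occurrence 4 is 3 weeks after the first.
3 weeks = 21 days
2027-12-24 + 21 days = 2028-01-14

2028-01-14


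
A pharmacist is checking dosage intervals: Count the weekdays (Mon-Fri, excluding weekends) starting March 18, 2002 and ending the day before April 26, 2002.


Start: 2002-03-18 (Monday)
End (exclusive): 2002-04-26 (Friday)
Total calendar days: 39
Full weeks: 39 // 7 = 5 -> 25 weekdays
Remaining 4 days starting on Monday:
  Mon(w), Tue(w), Wed(w), Thu(w) -> 4 weekdays
Total business days: 25 + 4 = 29

29


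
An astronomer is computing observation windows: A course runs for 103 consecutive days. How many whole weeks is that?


Total days: 103
Days per week: 7
Division: 103 / 7 = 14 remainder 5
Complete weeks: 14
Remaining days: 5

14


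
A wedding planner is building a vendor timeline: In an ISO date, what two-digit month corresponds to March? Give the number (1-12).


Calendar month order:
2. February
3. March <--
4. April
March is month number 3

3


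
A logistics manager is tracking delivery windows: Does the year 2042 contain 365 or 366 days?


Year: 2042
Check leap year rules:
Divisible by 4? No
2042 is not a leap year
Days: 365

365


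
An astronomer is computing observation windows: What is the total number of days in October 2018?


Month: October
Year: 2018
October is a 31-day month
Total: 31 days

31


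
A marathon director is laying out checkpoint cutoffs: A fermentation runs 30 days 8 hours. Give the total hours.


Days: 30
Extra hours: 8
Hours per day: 24
Days to hours: 30 x 24 = 720
Total: 720 + 8 = 728

728


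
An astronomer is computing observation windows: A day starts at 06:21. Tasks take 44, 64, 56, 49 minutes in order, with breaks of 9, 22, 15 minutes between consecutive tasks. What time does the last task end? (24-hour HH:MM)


Start: 06:21 = 381 min from midnight
  after task 1 (44 min): 07:05
  after break (9 min): 07:14
  after task 2 (64 min): 08:18
  after break (22 min): 08:40
  after task 3 (56 min): 09:36
  after break (15 min): 09:51
  after task 4 (49 min): 10:40
Total elapsed: 259 minutes
End time: 10:40

10:40


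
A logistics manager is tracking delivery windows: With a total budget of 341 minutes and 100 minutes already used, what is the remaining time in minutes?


Total budget: 341 minutes
Time used: 100 minutes
Remaining: 341 - 100 = 241 minutes
Percent used: 29.3%
Percent remaining: 70.7%

241


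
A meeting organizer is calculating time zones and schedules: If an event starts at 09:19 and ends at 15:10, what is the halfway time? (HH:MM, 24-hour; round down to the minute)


Start time: 09:19 = 559 minutes from midnight
End time: 15:10 = 910 minutes from midnight
Sum: 559 + 910 = 1469
Midpoint: 1469 / 2 = 734 minutes
Convert: 734 / 60 = 12 hours, 14 minutes
Result: 12:14

12:14


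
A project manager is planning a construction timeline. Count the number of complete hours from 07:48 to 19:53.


Start: 07:48
End: 19:53
Hour difference: 19 - 7 = 12 hours
Minute difference: 53 - 48 = 5 minutes
Total minutes: 725
Complete hours: 725 / 60 = 12 (remainder 5)

12


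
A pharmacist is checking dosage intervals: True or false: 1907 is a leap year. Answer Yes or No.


Year: 1907
Divisible by 4? 1907 / 4 = 476.75 -> No
Not divisible by 4, so NOT a leap year

No


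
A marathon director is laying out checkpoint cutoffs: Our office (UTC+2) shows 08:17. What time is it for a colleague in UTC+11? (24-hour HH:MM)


Local time: 08:17 at UTC+2 (offset 2h)
Target zone: UTC+11 (offset 11h)
Difference: 11 - (2) = 9 hours
Calculation: 8 + (9) = 17
Result: 17:17

17:17


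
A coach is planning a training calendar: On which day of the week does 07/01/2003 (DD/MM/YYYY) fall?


Date: 2003-01-07
January 1, 2003 is a Wednesday
Day of year: 7
Offset from Jan 1: 6 days
6 mod 7 = 6
Result: Tuesday

Tuesday


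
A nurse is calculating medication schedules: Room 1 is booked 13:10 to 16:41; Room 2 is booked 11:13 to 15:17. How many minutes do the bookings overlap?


Interval A: [790, 1001] minutes from midnight
Interval B: [673, 917] minutes from midnight
Overlap start = max(790, 673) = 790
Overlap end = min(1001, 917) = 917
Overlap = 917 - 790 = 127 minutes

127


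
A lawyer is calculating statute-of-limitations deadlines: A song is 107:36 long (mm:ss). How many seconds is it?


Minutes: 107
Extra seconds: 36
Seconds per minute: 60
Minutes to seconds: 107 x 60 = 6420
Total: 6420 + 36 = 6456

6456


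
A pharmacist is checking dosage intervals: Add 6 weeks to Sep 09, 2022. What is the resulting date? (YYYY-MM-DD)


Start: 2022-09-09
Weeks to add: 6
Convert to days: 6 x 7 = 42 days
Add 42 days to 2022-09-09
Result: 2022-10-21

2022-10-21


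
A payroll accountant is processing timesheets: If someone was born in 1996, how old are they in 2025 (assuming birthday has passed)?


Birth year: 1996
Current year: 2025
Age = current year - birth year
Age = 2025 - 1996 = 29

29


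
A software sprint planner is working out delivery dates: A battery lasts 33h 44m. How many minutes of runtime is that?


Hours: 33
Extra minutes: 44
Minutes per hour: 60
Hours to minutes: 33 x 60 = 1980
Total: 1980 + 44 = 2024

2024


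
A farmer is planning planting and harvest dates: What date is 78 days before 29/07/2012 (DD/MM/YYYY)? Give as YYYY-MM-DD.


Start: 2012-07-29
Subtracting 78 days
Days already passed in July: 29
After going back through July: 49 more days to subtract
June 2012: 30 days, 19 remaining
May 2012 has 31 days, need 19
Result: 2012-05-12

2012-05-12


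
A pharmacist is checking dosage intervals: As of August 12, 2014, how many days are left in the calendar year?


Start: August 12, 2014
End: December 31, 2014
Days left in August: 19
September: 30
October: 31
November: 30
December: 31
Sum of remaining months: 122
Total: 19 + 122 = 141

141


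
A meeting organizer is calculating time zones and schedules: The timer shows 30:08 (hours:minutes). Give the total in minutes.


Hours: 30
Minutes: 8
Convert hours to minutes: 30 x 60 = 1800
Add remaining minutes: 1800 + 8 = 1808

1808


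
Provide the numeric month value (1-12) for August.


Calendar month order:
7. July
8. August <--
9. September
August is month number 8

8


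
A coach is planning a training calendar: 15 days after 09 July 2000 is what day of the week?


Start: 2000-07-09 (Sunday)
Step 1 - find target date: add 15 days
  2000-07-09 + 15 days = 2000-07-24
Step 2 - day of week:
  15 mod 7 = 1
  Sunday + 1 days -> Monday
Result: Monday (2000-07-24)

Monday


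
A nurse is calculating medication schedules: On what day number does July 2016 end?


Month: July
Year: 2016
July is a 31-day month
Total: 31 days

31


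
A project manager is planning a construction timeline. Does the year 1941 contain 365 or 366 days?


Year: 1941
Check leap year rules:
Divisible by 4? No
1941 is not a leap year
Days: 365

365


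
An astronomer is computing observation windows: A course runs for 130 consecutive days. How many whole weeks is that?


Total days: 130
Days per week: 7
Division: 130 / 7 = 18 remainder 4
Complete weeks: 18
Remaining days: 4

18


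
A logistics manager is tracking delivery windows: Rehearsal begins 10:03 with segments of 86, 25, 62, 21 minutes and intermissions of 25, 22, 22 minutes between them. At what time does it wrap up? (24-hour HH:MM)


Start: 10:03 = 603 min from midnight
  after task 1 (86 min): 11:29
  after break (25 min): 11:54
  after task 2 (25 min): 12:19
  after break (22 min): 12:41
  after task 3 (62 min): 13:43
  after break (22 min): 14:05
  after task 4 (21 min): 14:26
Total elapsed: 263 minutes
End time: 14:26

14:26


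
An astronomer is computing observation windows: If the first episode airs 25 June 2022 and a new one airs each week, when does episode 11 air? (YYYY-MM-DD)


First occurrence: 2022-06-25 (occurrence 1)
Each occurrence is 7 days after the previous.
Occurrence 11 is 10 weeks after the first.
10 weeks = 70 days
2022-06-25 + 70 days = 2022-09-03

2022-09-03


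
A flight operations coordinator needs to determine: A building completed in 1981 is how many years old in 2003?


Birth year: 1981
Current year: 2003
Age = current year - birth year
Age = 2003 - 1981 = 22

22


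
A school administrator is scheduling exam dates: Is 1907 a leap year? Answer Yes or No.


Year: 1907
Divisible by 4? 1907 / 4 = 476.75 -> No
Not divisible by 4, so NOT a leap year

No


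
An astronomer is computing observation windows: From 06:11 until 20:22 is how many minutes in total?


Start time: 06:11 = 371 minutes from midnight
End time: 20:22 = 1222 minutes from midnight
Difference: 1222 - 371 = 851 minutes
That is 14 hours and 11 minutes

851


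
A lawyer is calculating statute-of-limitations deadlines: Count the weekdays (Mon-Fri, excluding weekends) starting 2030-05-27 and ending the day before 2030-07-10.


Start: 2030-05-27 (Monday)
End (exclusive): 2030-07-10 (Wednesday)
Total calendar days: 44
Full weeks: 44 // 7 = 6 -> 30 weekdays
Remaining 2 days starting on Monday:
  Mon(w), Tue(w) -> 2 weekdays
Total business days: 30 + 2 = 32

32


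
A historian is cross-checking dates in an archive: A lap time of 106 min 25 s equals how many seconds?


Minutes: 106
Seconds: 25
Convert minutes to seconds: 106 x 60 = 6360
Add remaining seconds: 6360 + 25 = 6385

6385


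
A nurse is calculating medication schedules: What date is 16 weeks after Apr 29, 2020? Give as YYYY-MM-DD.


Start: 2020-04-29
Weeks to add: 16
Convert to days: 16 x 7 = 112 days
Add 112 days to 2020-04-29
Result: 2020-08-19

2020-08-19


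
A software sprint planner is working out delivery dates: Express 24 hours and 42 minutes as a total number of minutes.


Hours: 24
Extra minutes: 42
Minutes per hour: 60
Hours to minutes: 24 x 60 = 1440
Total: 1440 + 42 = 1482

1482


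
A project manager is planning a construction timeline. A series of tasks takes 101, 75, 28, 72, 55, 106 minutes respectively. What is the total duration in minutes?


Durations: 101, 75, 28, 72, 55, 106
Running sum: 101
+ 75 = 176
+ 28 = 204
+ 72 = 276
+ 55 = 331
+ 106 = 437
Total duration: 437 minutes
That is 7 hours and 17 minutes

437


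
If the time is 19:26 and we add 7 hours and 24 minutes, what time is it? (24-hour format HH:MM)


Start time: 19:26
Adding: 7 hours 24 minutes
Minutes: 26 + 24 = 50
Hours: 19 + 7 + 0 = 26
Hour wraparound: 26 mod 24 = 2
Result: 02:50

02:50


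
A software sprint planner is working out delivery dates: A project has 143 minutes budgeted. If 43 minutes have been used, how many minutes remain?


Total budget: 143 minutes
Time used: 43 minutes
Remaining: 143 - 43 = 100 minutes
Percent used: 30.1%
Percent remaining: 69.9%

100


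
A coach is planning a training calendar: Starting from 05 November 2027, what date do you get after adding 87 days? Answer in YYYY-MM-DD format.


Start: 2027-11-05
Adding 87 days
Days remaining in November: 25
After November: 62 days still to add
December 2027: 31 days, 31 remaining
January 2028 has 31 days, need 31
Result: 2028-01-31

2028-01-31


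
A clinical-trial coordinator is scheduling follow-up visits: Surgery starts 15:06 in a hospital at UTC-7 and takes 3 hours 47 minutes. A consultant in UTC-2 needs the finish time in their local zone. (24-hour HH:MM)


Start: 15:06 in UTC-7
Step 1 - add duration:
  minutes: 6 + 47 = 53
  hours: 15 + 3 + 0 = 18
  end in UTC-7: 18:53
Step 2 - convert UTC-7 -> UTC-2:
  offset difference: -2 - (-7) = 5 hours
  18 + (5) = 23 -> mod 24 = 23
Result: 23:53 in UTC-2

23:53


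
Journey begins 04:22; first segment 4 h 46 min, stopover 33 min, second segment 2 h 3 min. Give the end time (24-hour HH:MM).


Depart: 04:22
Leg 1: +286 min -> 09:08
Layover: +33 min -> 09:41
Leg 2: +123 min -> 11:44
Total travel: 442 minutes = 7h 22m
Arrival: 11:44

11:44


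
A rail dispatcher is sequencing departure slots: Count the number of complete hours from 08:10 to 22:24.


Start: 08:10
End: 22:24
Hour difference: 22 - 8 = 14 hours
Minute difference: 24 - 10 = 14 minutes
Total minutes: 854
Complete hours: 854 / 60 = 14 (remainder 14)

14


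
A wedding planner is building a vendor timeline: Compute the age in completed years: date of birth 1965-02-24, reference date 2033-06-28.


Birth: 1965-02-24
Reference: 2033-06-28
Year difference: 2033 - 1965 = 68
Has birthday (02-24) occurred by 06-28? Yes
Age in full years: 68

68


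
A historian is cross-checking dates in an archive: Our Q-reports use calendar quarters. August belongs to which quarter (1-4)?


Month: August (month 8)
Q1: January-March (months 1-3)
Q2: April-June (months 4-6)
Q3: July-September (months 7-9)
Q4: October-December (months 10-12)
Month 8 falls in Q3

3


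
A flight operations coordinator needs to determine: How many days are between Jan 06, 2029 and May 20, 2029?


Start date: 2029-01-06
End date: 2029-05-20
Jan 2029: +26 days
Feb 2029: +28 days
Mar 2029: +31 days
Apr 2029: +30 days
May 2029: +19 days
Total: 134 days

134


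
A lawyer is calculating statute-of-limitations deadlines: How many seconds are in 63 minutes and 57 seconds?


Minutes: 63
Extra seconds: 57
Seconds per minute: 60
Minutes to seconds: 63 x 60 = 3780
Total: 3780 + 57 = 3837

3837


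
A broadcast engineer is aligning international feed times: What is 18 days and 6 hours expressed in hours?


Days: 18
Extra hours: 6
Hours per day: 24
Days to hours: 18 x 24 = 432
Total: 432 + 6 = 438

438


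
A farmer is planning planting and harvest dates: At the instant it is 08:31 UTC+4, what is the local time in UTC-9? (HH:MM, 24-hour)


Local time: 08:31 at UTC+4 (offset 4h)
Target zone: UTC-9 (offset -9h)
Difference: -9 - (4) = -13 hours
Calculation: 8 + (-13) = -5
Wraparound: (-5) mod 24 = 19
Result: 19:31

19:31


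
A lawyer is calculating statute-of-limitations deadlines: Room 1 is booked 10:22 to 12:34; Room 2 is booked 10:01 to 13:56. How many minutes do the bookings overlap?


Interval A: [622, 754] minutes from midnight
Interval B: [601, 836] minutes from midnight
Overlap start = max(622, 601) = 622
Overlap end = min(754, 836) = 754
Overlap = 754 - 622 = 132 minutes

132


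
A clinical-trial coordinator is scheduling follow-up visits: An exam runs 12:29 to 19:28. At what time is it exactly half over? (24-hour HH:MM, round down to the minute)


Start time: 12:29 = 749 minutes from midnight
End time: 19:28 = 1168 minutes from midnight
Sum: 749 + 1168 = 1917
Midpoint: 1917 / 2 = 958 minutes
Convert: 958 / 60 = 15 hours, 58 minutes
Result: 15:58

15:58


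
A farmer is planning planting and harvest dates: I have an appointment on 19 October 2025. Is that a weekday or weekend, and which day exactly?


Date: 2025-10-19
January 1, 2025 is a Wednesday
Day of year: 292
Offset from Jan 1: 291 days
291 mod 7 = 4
Result: Sunday

Sunday


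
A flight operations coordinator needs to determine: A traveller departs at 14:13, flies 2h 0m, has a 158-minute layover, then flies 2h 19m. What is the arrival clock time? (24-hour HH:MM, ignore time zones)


Depart: 14:13
Leg 1: +120 min -> 16:13
Layover: +158 min -> 18:51
Leg 2: +139 min -> 21:10
Total travel: 417 minutes = 6h 57m
Arrival: 21:10

21:10


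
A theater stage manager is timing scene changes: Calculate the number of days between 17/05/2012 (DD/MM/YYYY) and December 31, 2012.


Start: May 17, 2012
End: December 31, 2012
Days left in May: 14
June: 30
July: 31
August: 31
September: 30
... plus remaining months
Sum of remaining months: 214
Total: 14 + 214 = 228

228


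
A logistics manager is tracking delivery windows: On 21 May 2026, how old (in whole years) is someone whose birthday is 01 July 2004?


Birth: 2004-07-01
Reference: 2026-05-21
Year difference: 2026 - 2004 = 22
Has birthday (07-01) occurred by 05-21? No
Birthday not yet reached this year -> subtract 1
Age in full years: 21

21


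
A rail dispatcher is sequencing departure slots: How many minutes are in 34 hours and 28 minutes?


Hours: 34
Extra minutes: 28
Minutes per hour: 60
Hours to minutes: 34 x 60 = 2040
Total: 2040 + 28 = 2068

2068


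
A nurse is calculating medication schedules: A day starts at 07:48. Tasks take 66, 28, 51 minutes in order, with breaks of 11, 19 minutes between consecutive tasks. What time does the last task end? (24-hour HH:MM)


Start: 07:48 = 468 min from midnight
  after task 1 (66 min): 08:54
  after break (11 min): 09:05
  after task 2 (28 min): 09:33
  after break (19 min): 09:52
  after task 3 (51 min): 10:43
Total elapsed: 175 minutes
End time: 10:43

10:43


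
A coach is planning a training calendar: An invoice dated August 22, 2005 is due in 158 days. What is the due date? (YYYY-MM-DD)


Start: 2005-08-22
Adding 158 days
Days remaining in August: 9
After August: 149 days still to add
September 2005: 30 days, 119 remaining
October 2005: 31 days, 88 remaining
November 2005: 30 days, 58 remaining
December 2005: 31 days, 27 remaining
Result: 2006-01-27

2006-01-27


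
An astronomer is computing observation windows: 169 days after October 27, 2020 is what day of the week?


Start: 2020-10-27 (Tuesday)
Step 1 - find target date: add 169 days
  2020-10-27 + 169 days = 2021-04-14
Step 2 - day of week:
  169 mod 7 = 1
  Tuesday + 1 days -> Wednesday
Result: Wednesday (2021-04-14)

Wednesday


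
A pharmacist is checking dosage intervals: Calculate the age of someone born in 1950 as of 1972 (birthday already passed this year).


Birth year: 1950
Current year: 1972
Age = current year - birth year
Age = 1972 - 1950 = 22

22


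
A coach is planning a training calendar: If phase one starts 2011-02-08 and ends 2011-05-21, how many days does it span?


Start date: 2011-02-08
End date: 2011-05-21
Feb 2011: +21 days
Mar 2011: +31 days
Apr 2011: +30 days
May 2011: +20 days
Total: 102 days

102


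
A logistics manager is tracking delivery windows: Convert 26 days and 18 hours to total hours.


Days: 26
Extra hours: 18
Hours per day: 24
Days to hours: 26 x 24 = 624
Total: 624 + 18 = 642

642


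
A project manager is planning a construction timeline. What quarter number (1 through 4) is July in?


Month: July (month 7)
Q1: January-March (months 1-3)
Q2: April-June (months 4-6)
Q3: July-September (months 7-9)
Q4: October-December (months 10-12)
Month 7 falls in Q3

3


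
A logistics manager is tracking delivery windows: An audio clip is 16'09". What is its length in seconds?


Minutes: 16
Seconds: 9
Convert minutes to seconds: 16 x 60 = 960
Add remaining seconds: 960 + 9 = 969

969


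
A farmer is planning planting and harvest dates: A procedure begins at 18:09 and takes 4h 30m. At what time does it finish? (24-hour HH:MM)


Start time: 18:09
Adding: 4 hours 30 minutes
Minutes: 9 + 30 = 39
Hours: 18 + 4 + 0 = 22
Result: 22:39

22:39


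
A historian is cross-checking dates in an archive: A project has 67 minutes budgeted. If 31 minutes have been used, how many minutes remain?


Total budget: 67 minutes
Time used: 31 minutes
Remaining: 67 - 31 = 36 minutes
Percent used: 46.3%
Percent remaining: 53.7%

36


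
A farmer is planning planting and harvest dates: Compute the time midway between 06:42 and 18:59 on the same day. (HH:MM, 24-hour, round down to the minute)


Start time: 06:42 = 402 minutes from midnight
End time: 18:59 = 1139 minutes from midnight
Sum: 402 + 1139 = 1541
Midpoint: 1541 / 2 = 770 minutes
Convert: 770 / 60 = 12 hours, 50 minutes
Result: 12:50

12:50


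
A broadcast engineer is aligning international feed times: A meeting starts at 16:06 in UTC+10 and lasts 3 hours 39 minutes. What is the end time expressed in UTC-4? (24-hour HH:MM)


Start: 16:06 in UTC+10
Step 1 - add duration:
  minutes: 6 + 39 = 45
  hours: 16 + 3 + 0 = 19
  end in UTC+10: 19:45
Step 2 - convert UTC+10 -> UTC-4:
  offset difference: -4 - (10) = -14 hours
  19 + (-14) = 5 -> mod 24 = 5
Result: 05:45 in UTC-4

05:45


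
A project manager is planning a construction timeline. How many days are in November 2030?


Month: November
Year: 2030
November is a 30-day month
Total: 30 days

30


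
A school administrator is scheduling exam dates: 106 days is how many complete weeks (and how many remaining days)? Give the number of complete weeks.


Total days: 106
Days per week: 7
Division: 106 / 7 = 15 remainder 1
Complete weeks: 15
Remaining days: 1

15


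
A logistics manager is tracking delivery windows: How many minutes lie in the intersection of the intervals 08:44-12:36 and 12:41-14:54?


Interval A: [524, 756] minutes from midnight
Interval B: [761, 894] minutes from midnight
Overlap start = max(524, 761) = 761
Overlap end = min(756, 894) = 756
End <= start, so the intervals do not overlap: 0 minutes

0


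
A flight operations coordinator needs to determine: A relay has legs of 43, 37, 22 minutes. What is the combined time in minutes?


Durations: 43, 37, 22
Running sum: 43
+ 37 = 80
+ 22 = 102
Total duration: 102 minutes
That is 1 hours and 42 minutes

102


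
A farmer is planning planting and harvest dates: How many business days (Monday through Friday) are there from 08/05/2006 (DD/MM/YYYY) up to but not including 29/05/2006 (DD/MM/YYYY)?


Start: 2006-05-08 (Monday)
End (exclusive): 2006-05-29 (Monday)
Total calendar days: 21
Full weeks: 21 // 7 = 3 -> 15 weekdays
Remaining 0 days starting on Monday:
Total business days: 15 + 0 = 15

15


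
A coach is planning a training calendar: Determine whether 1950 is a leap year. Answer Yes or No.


Year: 1950
Divisible by 4? 1950 / 4 = 487.5 -> No
Not divisible by 4, so NOT a leap year

No


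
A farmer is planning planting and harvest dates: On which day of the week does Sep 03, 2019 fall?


Date: 2019-09-03
January 1, 2019 is a Tuesday
Day of year: 246
Offset from Jan 1: 245 days
245 mod 7 = 0
Result: Tuesday

Tuesday


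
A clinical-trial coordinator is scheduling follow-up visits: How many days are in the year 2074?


Year: 2074
Check leap year rules:
Divisible by 4? No
2074 is not a leap year
Days: 365

365


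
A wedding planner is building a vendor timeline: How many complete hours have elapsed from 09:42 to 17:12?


Start: 09:42
End: 17:12
Hour difference: 17 - 9 = 8 hours
Minute difference: 12 - 42 = -30 minutes
Total minutes: 450
Complete hours: 450 / 60 = 7 (remainder 30)

7


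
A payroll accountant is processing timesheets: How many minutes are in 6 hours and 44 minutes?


Hours: 6
Minutes: 44
Convert hours to minutes: 6 x 60 = 360
Add remaining minutes: 360 + 44 = 404

404


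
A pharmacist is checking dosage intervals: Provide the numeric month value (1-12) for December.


Calendar month order:
11. November
12. December <--
December is month number 12

12


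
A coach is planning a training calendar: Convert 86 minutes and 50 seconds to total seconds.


Minutes: 86
Extra seconds: 50
Seconds per minute: 60
Minutes to seconds: 86 x 60 = 5160
Total: 5160 + 50 = 5210

5210


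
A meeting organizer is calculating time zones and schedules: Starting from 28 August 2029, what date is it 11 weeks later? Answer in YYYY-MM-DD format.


Start: 2029-08-28
Weeks to add: 11
Convert to days: 11 x 7 = 77 days
Add 77 days to 2029-08-28
Result: 2029-11-13

2029-11-13


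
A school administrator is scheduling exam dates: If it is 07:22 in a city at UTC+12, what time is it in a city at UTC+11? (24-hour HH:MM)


Local time: 07:22 at UTC+12 (offset 12h)
Target zone: UTC+11 (offset 11h)
Difference: 11 - (12) = -1 hours
Calculation: 7 + (-1) = 6
Result: 06:22

06:22


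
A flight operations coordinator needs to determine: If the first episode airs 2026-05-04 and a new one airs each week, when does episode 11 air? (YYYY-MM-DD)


First occurrence: 2026-05-04 (occurrence 1)
Each occurrence is 7 days after the previous.
Occurrence 11 is 10 weeks after the first.
10 weeks = 70 days
2026-05-04 + 70 days = 2026-07-13

2026-07-13


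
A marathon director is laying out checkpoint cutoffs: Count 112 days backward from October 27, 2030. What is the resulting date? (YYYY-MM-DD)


Start: 2030-10-27
Subtracting 112 days
Days already passed in October: 27
After going back through October: 85 more days to subtract
September 2030: 30 days, 55 remaining
August 2030: 31 days, 24 remaining
July 2030 has 31 days, need 24
Result: 2030-07-07

2030-07-07


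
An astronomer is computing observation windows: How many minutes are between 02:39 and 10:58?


Start time: 02:39 = 159 minutes from midnight
End time: 10:58 = 658 minutes from midnight
Difference: 658 - 159 = 499 minutes
That is 8 hours and 19 minutes

499


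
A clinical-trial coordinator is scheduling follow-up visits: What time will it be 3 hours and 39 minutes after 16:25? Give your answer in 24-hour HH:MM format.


Start time: 16:25
Adding: 3 hours 39 minutes
Minutes: 25 + 39 = 64
Minute overflow: 64 >= 60, so carry 1 hour, minutes = 4
Hours: 16 + 3 + 1 = 20
Result: 20:04

20:04


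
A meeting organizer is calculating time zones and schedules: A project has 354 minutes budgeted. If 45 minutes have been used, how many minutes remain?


Total budget: 354 minutes
Time used: 45 minutes
Remaining: 354 - 45 = 309 minutes
Percent used: 12.7%
Percent remaining: 87.3%

309


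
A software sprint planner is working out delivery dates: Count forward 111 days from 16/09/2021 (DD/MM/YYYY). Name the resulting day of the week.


Start: 2021-09-16 (Thursday)
Step 1 - find target date: add 111 days
  2021-09-16 + 111 days = 2022-01-05
Step 2 - day of week:
  111 mod 7 = 6
  Thursday + 6 days -> Wednesday
Result: Wednesday (2022-01-05)

Wednesday


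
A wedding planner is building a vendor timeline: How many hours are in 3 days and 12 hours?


Days: 3
Extra hours: 12
Hours per day: 24
Days to hours: 3 x 24 = 72
Total: 72 + 12 = 84

84


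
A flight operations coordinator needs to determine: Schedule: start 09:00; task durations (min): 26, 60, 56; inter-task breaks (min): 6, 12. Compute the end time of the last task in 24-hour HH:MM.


Start: 09:00 = 540 min from midnight
  after task 1 (26 min): 09:26
  after break (6 min): 09:32
  after task 2 (60 min): 10:32
  after break (12 min): 10:44
  after task 3 (56 min): 11:40
Total elapsed: 160 minutes
End time: 11:40

11:40


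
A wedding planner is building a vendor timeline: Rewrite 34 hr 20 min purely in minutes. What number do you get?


Hours: 34
Extra minutes: 20
Minutes per hour: 60
Hours to minutes: 34 x 60 = 2040
Total: 2040 + 20 = 2060

2060


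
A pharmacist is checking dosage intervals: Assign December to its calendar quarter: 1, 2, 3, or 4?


Month: December (month 12)
Q1: January-March (months 1-3)
Q2: April-June (months 4-6)
Q3: July-September (months 7-9)
Q4: October-December (months 10-12)
Month 12 falls in Q4

4


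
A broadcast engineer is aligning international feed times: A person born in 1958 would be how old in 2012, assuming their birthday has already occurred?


Birth year: 1958
Current year: 2012
Age = current year - birth year
Age = 2012 - 1958 = 54

54


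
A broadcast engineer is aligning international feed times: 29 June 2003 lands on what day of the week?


Date: 2003-06-29
January 1, 2003 is a Wednesday
Day of year: 180
Offset from Jan 1: 179 days
179 mod 7 = 4
Result: Sunday

Sunday


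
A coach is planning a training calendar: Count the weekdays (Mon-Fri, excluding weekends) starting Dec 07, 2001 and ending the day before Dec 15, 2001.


Start: 2001-12-07 (Friday)
End (exclusive): 2001-12-15 (Saturday)
Total calendar days: 8
Full weeks: 8 // 7 = 1 -> 5 weekdays
Remaining 1 days starting on Friday:
  Fri(w) -> 1 weekdays
Total business days: 5 + 1 = 6

6


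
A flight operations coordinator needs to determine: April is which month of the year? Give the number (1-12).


Calendar month order:
3. March
4. April <--
5. May
April is month number 4

4


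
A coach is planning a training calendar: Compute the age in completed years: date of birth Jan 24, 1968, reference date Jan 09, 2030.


Birth: 1968-01-24
Reference: 2030-01-09
Year difference: 2030 - 1968 = 62
Has birthday (01-24) occurred by 01-09? No
Birthday not yet reached this year -> subtract 1
Age in full years: 61

61


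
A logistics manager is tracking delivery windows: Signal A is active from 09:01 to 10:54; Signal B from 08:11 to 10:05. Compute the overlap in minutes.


Interval A: [541, 654] minutes from midnight
Interval B: [491, 605] minutes from midnight
Overlap start = max(541, 491) = 541
Overlap end = min(654, 605) = 605
Overlap = 605 - 541 = 64 minutes

64
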